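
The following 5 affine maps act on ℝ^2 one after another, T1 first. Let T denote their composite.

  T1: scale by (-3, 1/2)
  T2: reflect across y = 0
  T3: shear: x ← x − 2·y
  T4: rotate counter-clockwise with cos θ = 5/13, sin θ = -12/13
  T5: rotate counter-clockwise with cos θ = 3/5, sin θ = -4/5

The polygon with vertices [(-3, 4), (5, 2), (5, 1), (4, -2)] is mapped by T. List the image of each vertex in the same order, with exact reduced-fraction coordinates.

T1 scale by (-3, 1/2): (-3, 4) → (9, 2); (5, 2) → (-15, 1); (5, 1) → (-15, 1/2); (4, -2) → (-12, -1)
T2 reflect across y = 0: (9, 2) → (9, -2); (-15, 1) → (-15, -1); (-15, 1/2) → (-15, -1/2); (-12, -1) → (-12, 1)
T3 shear: x ← x − 2·y: (9, -2) → (13, -2); (-15, -1) → (-13, -1); (-15, -1/2) → (-14, -1/2); (-12, 1) → (-14, 1)
T4 rotate counter-clockwise with cos θ = 5/13, sin θ = -12/13: (13, -2) → (41/13, -166/13); (-13, -1) → (-77/13, 151/13); (-14, -1/2) → (-76/13, 331/26); (-14, 1) → (-58/13, 173/13)
T5 rotate counter-clockwise with cos θ = 3/5, sin θ = -4/5: (41/13, -166/13) → (-541/65, -662/65); (-77/13, 151/13) → (373/65, 761/65); (-76/13, 331/26) → (434/65, 1601/130); (-58/13, 173/13) → (518/65, 751/65)

image vertices: (-541/65, -662/65), (373/65, 761/65), (434/65, 1601/130), (518/65, 751/65)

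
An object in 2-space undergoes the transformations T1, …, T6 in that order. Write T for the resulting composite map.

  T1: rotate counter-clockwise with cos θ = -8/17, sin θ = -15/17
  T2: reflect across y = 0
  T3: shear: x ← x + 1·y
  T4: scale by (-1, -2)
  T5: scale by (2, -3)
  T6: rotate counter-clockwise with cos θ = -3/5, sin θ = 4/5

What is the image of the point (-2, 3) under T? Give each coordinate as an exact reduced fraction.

T1 rotate counter-clockwise with cos θ = -8/17, sin θ = -15/17: (-2, 3) → (61/17, 6/17)
T2 reflect across y = 0: (61/17, 6/17) → (61/17, -6/17)
T3 shear: x ← x + 1·y: (61/17, -6/17) → (55/17, -6/17)
T4 scale by (-1, -2): (55/17, -6/17) → (-55/17, 12/17)
T5 scale by (2, -3): (-55/17, 12/17) → (-110/17, -36/17)
T6 rotate counter-clockwise with cos θ = -3/5, sin θ = 4/5: (-110/17, -36/17) → (474/85, -332/85)

T(p) = (474/85, -332/85)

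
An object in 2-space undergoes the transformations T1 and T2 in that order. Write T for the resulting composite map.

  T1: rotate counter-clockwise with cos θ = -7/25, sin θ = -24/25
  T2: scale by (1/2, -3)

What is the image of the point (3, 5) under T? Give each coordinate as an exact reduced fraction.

T1 rotate counter-clockwise with cos θ = -7/25, sin θ = -24/25: (3, 5) → (99/25, -107/25)
T2 scale by (1/2, -3): (99/25, -107/25) → (99/50, 321/25)

T(p) = (99/50, 321/25)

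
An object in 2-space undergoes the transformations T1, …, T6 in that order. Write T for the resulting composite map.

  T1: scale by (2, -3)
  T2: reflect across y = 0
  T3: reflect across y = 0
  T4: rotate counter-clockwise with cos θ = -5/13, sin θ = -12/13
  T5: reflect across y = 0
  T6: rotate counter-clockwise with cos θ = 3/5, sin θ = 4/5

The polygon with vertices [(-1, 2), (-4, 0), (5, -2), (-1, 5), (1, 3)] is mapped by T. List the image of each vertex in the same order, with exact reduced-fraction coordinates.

image vertices: (6/13, -82/13), (504/65, -128/65), (-534/65, 538/65), (-114/65, -977/65), (-54/13, -107/13)

T1 scale by (2, -3): (-1, 2) → (-2, -6); (-4, 0) → (-8, 0); (5, -2) → (10, 6); (-1, 5) → (-2, -15); (1, 3) → (2, -9)
T2 reflect across y = 0: (-2, -6) → (-2, 6); (-8, 0) → (-8, 0); (10, 6) → (10, -6); (-2, -15) → (-2, 15); (2, -9) → (2, 9)
T3 reflect across y = 0: (-2, 6) → (-2, -6); (-8, 0) → (-8, 0); (10, -6) → (10, 6); (-2, 15) → (-2, -15); (2, 9) → (2, -9)
T4 rotate counter-clockwise with cos θ = -5/13, sin θ = -12/13: (-2, -6) → (-62/13, 54/13); (-8, 0) → (40/13, 96/13); (10, 6) → (22/13, -150/13); (-2, -15) → (-170/13, 99/13); (2, -9) → (-118/13, 21/13)
T5 reflect across y = 0: (-62/13, 54/13) → (-62/13, -54/13); (40/13, 96/13) → (40/13, -96/13); (22/13, -150/13) → (22/13, 150/13); (-170/13, 99/13) → (-170/13, -99/13); (-118/13, 21/13) → (-118/13, -21/13)
T6 rotate counter-clockwise with cos θ = 3/5, sin θ = 4/5: (-62/13, -54/13) → (6/13, -82/13); (40/13, -96/13) → (504/65, -128/65); (22/13, 150/13) → (-534/65, 538/65); (-170/13, -99/13) → (-114/65, -977/65); (-118/13, -21/13) → (-54/13, -107/13)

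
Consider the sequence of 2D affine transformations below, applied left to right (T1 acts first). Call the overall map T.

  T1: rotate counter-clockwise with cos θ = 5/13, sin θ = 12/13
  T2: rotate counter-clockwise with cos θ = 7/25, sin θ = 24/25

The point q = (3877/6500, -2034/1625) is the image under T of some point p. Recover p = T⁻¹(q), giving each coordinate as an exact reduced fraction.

p = (-5/4, 3/5)

T1 = [5/13 -12/13 0; 12/13 5/13 0; 0 0 1]
T2·T1 = [-253/325 -204/325 0; 204/325 -253/325 0; 0 0 1]
det M = 1; M⁻¹ = [-253/325 204/325 0; -204/325 -253/325 0; 0 0 1]
M⁻¹ · (3877/6500, -2034/1625)ᵀ = (-5/4, 3/5)ᵀ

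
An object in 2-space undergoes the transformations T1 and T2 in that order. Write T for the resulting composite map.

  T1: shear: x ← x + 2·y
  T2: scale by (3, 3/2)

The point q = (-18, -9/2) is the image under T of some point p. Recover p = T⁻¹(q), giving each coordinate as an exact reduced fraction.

T1 = [1 2 0; 0 1 0; 0 0 1]
T2·T1 = [3 6 0; 0 3/2 0; 0 0 1]
det M = 9/2; M⁻¹ = [1/3 -4/3 0; 0 2/3 0; 0 0 1]
M⁻¹ · (-18, -9/2)ᵀ = (0, -3)ᵀ

p = (0, -3)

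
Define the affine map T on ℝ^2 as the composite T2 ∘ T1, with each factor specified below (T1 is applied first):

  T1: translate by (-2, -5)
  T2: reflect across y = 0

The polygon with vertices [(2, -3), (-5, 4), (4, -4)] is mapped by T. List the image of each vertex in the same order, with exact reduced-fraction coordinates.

T1 translate by (-2, -5): (2, -3) → (0, -8); (-5, 4) → (-7, -1); (4, -4) → (2, -9)
T2 reflect across y = 0: (0, -8) → (0, 8); (-7, -1) → (-7, 1); (2, -9) → (2, 9)

image vertices: (0, 8), (-7, 1), (2, 9)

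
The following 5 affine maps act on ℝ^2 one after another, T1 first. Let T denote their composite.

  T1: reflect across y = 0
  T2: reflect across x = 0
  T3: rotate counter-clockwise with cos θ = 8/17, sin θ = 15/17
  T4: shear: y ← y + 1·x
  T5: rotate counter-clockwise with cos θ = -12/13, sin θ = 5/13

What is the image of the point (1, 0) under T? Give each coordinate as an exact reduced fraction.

T(p) = (211/221, 236/221)

T1 reflect across y = 0: (1, 0) → (1, 0)
T2 reflect across x = 0: (1, 0) → (-1, 0)
T3 rotate counter-clockwise with cos θ = 8/17, sin θ = 15/17: (-1, 0) → (-8/17, -15/17)
T4 shear: y ← y + 1·x: (-8/17, -15/17) → (-8/17, -23/17)
T5 rotate counter-clockwise with cos θ = -12/13, sin θ = 5/13: (-8/17, -23/17) → (211/221, 236/221)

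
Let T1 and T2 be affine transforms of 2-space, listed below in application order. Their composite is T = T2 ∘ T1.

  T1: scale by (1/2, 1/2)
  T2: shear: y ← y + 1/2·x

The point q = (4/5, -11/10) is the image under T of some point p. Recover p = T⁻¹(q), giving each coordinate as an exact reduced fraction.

p = (8/5, -3)

T1 = [1/2 0 0; 0 1/2 0; 0 0 1]
T2·T1 = [1/2 0 0; 1/4 1/2 0; 0 0 1]
det M = 1/4; M⁻¹ = [2 0 0; -1 2 0; 0 0 1]
M⁻¹ · (4/5, -11/10)ᵀ = (8/5, -3)ᵀ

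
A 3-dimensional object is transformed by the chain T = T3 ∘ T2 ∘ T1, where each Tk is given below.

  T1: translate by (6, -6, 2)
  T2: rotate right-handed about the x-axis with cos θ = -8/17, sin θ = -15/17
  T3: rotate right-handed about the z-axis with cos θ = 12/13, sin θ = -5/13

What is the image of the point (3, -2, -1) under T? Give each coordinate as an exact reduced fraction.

T1 translate by (6, -6, 2): (3, -2, -1) → (9, -8, 1)
T2 rotate right-handed about the x-axis with cos θ = -8/17, sin θ = -15/17: (9, -8, 1) → (9, 79/17, 112/17)
T3 rotate right-handed about the z-axis with cos θ = 12/13, sin θ = -5/13: (9, 79/17, 112/17) → (2231/221, 183/221, 112/17)

T(p) = (2231/221, 183/221, 112/17)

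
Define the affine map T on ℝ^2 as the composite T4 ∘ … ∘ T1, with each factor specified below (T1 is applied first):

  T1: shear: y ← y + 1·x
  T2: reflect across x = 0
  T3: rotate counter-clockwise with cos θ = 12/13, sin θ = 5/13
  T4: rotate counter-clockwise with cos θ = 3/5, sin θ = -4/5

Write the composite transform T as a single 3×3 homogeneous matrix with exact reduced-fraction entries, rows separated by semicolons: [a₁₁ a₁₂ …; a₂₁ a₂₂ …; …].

T = [-23/65 33/65 0; 89/65 56/65 0; 0 0 1]

T1 = [1 0 0; 1 1 0; 0 0 1]
T2·T1 = [-1 0 0; 1 1 0; 0 0 1]
T3·…·T1 = [-17/13 -5/13 0; 7/13 12/13 0; 0 0 1]
T4·…·T1 = [-23/65 33/65 0; 89/65 56/65 0; 0 0 1]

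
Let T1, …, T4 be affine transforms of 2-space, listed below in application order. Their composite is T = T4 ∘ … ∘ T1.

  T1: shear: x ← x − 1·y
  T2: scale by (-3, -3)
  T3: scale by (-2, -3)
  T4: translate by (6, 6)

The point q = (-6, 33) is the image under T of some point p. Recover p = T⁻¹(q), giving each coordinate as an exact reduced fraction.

p = (1, 3)

T1 = [1 -1 0; 0 1 0; 0 0 1]
T2·T1 = [-3 3 0; 0 -3 0; 0 0 1]
T3·…·T1 = [6 -6 0; 0 9 0; 0 0 1]
T4·…·T1 = [6 -6 6; 0 9 6; 0 0 1]
det M = 54; M⁻¹ = [1/6 1/9 -5/3; 0 1/9 -2/3; 0 0 1]
M⁻¹ · (-6, 33)ᵀ = (1, 3)ᵀ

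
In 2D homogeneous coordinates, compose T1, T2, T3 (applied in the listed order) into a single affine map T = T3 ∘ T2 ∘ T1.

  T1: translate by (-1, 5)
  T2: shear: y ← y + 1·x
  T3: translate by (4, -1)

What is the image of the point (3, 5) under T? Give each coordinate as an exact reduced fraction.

T1 translate by (-1, 5): (3, 5) → (2, 10)
T2 shear: y ← y + 1·x: (2, 10) → (2, 12)
T3 translate by (4, -1): (2, 12) → (6, 11)

T(p) = (6, 11)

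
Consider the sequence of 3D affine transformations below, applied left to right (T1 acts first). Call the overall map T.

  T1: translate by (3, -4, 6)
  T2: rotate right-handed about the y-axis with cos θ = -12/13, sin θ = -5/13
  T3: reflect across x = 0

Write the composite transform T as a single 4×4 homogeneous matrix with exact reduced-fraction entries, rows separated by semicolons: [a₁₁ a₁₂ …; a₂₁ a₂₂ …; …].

T = [12/13 0 5/13 66/13; 0 1 0 -4; 5/13 0 -12/13 -57/13; 0 0 0 1]

T1 = [1 0 0 3; 0 1 0 -4; 0 0 1 6; 0 0 0 1]
T2·T1 = [-12/13 0 -5/13 -66/13; 0 1 0 -4; 5/13 0 -12/13 -57/13; 0 0 0 1]
T3·…·T1 = [12/13 0 5/13 66/13; 0 1 0 -4; 5/13 0 -12/13 -57/13; 0 0 0 1]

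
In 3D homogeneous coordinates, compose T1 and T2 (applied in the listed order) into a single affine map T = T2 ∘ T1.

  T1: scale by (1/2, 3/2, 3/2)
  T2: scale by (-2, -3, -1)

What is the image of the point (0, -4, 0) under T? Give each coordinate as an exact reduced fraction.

T(p) = (0, 18, 0)

T1 scale by (1/2, 3/2, 3/2): (0, -4, 0) → (0, -6, 0)
T2 scale by (-2, -3, -1): (0, -6, 0) → (0, 18, 0)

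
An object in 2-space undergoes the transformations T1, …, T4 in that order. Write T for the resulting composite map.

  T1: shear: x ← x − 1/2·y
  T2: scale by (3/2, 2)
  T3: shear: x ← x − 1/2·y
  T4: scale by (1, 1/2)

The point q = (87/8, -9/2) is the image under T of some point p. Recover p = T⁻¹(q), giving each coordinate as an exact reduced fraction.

T1 = [1 -1/2 0; 0 1 0; 0 0 1]
T2·T1 = [3/2 -3/4 0; 0 2 0; 0 0 1]
T3·…·T1 = [3/2 -7/4 0; 0 2 0; 0 0 1]
T4·…·T1 = [3/2 -7/4 0; 0 1 0; 0 0 1]
det M = 3/2; M⁻¹ = [2/3 7/6 0; 0 1 0; 0 0 1]
M⁻¹ · (87/8, -9/2)ᵀ = (2, -9/2)ᵀ

p = (2, -9/2)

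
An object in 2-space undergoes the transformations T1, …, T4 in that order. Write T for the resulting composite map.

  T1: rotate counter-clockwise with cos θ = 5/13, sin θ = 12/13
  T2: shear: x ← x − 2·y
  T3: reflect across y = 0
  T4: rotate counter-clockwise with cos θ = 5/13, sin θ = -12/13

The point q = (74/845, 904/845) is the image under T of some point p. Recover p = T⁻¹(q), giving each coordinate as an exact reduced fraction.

p = (-6/5, 8/5)

T1 = [5/13 -12/13 0; 12/13 5/13 0; 0 0 1]
T2·T1 = [-19/13 -22/13 0; 12/13 5/13 0; 0 0 1]
T3·…·T1 = [-19/13 -22/13 0; -12/13 -5/13 0; 0 0 1]
T4·…·T1 = [-239/169 -170/169 0; 168/169 239/169 0; 0 0 1]
det M = -1; M⁻¹ = [-239/169 -170/169 0; 168/169 239/169 0; 0 0 1]
M⁻¹ · (74/845, 904/845)ᵀ = (-6/5, 8/5)ᵀ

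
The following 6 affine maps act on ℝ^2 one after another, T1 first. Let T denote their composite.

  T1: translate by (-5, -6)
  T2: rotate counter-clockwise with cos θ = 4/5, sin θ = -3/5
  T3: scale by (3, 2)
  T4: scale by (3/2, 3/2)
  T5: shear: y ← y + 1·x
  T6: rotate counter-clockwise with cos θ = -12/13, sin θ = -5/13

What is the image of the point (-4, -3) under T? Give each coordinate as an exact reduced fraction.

T(p) = (3699/130, 10287/130)

T1 translate by (-5, -6): (-4, -3) → (-9, -9)
T2 rotate counter-clockwise with cos θ = 4/5, sin θ = -3/5: (-9, -9) → (-63/5, -9/5)
T3 scale by (3, 2): (-63/5, -9/5) → (-189/5, -18/5)
T4 scale by (3/2, 3/2): (-189/5, -18/5) → (-567/10, -27/5)
T5 shear: y ← y + 1·x: (-567/10, -27/5) → (-567/10, -621/10)
T6 rotate counter-clockwise with cos θ = -12/13, sin θ = -5/13: (-567/10, -621/10) → (3699/130, 10287/130)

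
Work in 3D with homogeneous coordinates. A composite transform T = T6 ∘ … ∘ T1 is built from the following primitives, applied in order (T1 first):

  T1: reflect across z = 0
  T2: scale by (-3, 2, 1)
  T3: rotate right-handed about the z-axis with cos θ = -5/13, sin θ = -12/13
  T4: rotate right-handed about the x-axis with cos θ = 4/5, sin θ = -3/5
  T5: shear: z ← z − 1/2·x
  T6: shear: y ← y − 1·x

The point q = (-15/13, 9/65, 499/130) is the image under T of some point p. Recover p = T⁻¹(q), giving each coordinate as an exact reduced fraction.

T1 = [1 0 0 0; 0 1 0 0; 0 0 -1 0; 0 0 0 1]
T2·T1 = [-3 0 0 0; 0 2 0 0; 0 0 -1 0; 0 0 0 1]
T3·…·T1 = [15/13 24/13 0 0; 36/13 -10/13 0 0; 0 0 -1 0; 0 0 0 1]
T4·…·T1 = [15/13 24/13 0 0; 144/65 -8/13 -3/5 0; -108/65 6/13 -4/5 0; 0 0 0 1]
T5·…·T1 = [15/13 24/13 0 0; 144/65 -8/13 -3/5 0; -291/130 -6/13 -4/5 0; 0 0 0 1]
T6·…·T1 = [15/13 24/13 0 0; 69/65 -32/13 -3/5 0; -291/130 -6/13 -4/5 0; 0 0 0 1]
det M = 6; M⁻¹ = [11/39 16/65 -12/65 0; 19/52 -2/13 3/26 0; -1 -3/5 -4/5 0; 0 0 0 1]
M⁻¹ · (-15/13, 9/65, 499/130)ᵀ = (-1, 0, -2)ᵀ

p = (-1, 0, -2)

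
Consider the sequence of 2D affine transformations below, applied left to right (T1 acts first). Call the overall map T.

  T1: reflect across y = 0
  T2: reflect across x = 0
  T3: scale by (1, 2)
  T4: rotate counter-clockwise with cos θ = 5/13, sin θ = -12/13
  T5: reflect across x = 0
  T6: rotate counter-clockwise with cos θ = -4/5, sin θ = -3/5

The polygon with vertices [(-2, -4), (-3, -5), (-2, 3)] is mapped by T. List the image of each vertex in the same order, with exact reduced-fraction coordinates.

image vertices: (472/65, 254/65), (582/65, 349/65), (-82/13, 6/13)

T1 reflect across y = 0: (-2, -4) → (-2, 4); (-3, -5) → (-3, 5); (-2, 3) → (-2, -3)
T2 reflect across x = 0: (-2, 4) → (2, 4); (-3, 5) → (3, 5); (-2, -3) → (2, -3)
T3 scale by (1, 2): (2, 4) → (2, 8); (3, 5) → (3, 10); (2, -3) → (2, -6)
T4 rotate counter-clockwise with cos θ = 5/13, sin θ = -12/13: (2, 8) → (106/13, 16/13); (3, 10) → (135/13, 14/13); (2, -6) → (-62/13, -54/13)
T5 reflect across x = 0: (106/13, 16/13) → (-106/13, 16/13); (135/13, 14/13) → (-135/13, 14/13); (-62/13, -54/13) → (62/13, -54/13)
T6 rotate counter-clockwise with cos θ = -4/5, sin θ = -3/5: (-106/13, 16/13) → (472/65, 254/65); (-135/13, 14/13) → (582/65, 349/65); (62/13, -54/13) → (-82/13, 6/13)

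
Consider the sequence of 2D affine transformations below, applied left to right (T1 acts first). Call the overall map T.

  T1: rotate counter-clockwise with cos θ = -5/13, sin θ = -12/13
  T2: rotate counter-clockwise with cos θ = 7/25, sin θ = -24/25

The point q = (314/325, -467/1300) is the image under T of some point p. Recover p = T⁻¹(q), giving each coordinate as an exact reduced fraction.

p = (-1, 1/4)

T1 = [-5/13 12/13 0; -12/13 -5/13 0; 0 0 1]
T2·T1 = [-323/325 -36/325 0; 36/325 -323/325 0; 0 0 1]
det M = 1; M⁻¹ = [-323/325 36/325 0; -36/325 -323/325 0; 0 0 1]
M⁻¹ · (314/325, -467/1300)ᵀ = (-1, 1/4)ᵀ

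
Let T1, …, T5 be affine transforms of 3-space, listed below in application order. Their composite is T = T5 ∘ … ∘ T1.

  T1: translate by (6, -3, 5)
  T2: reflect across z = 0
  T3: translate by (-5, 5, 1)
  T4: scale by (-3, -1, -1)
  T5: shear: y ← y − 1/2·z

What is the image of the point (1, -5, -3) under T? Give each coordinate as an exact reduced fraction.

T1 translate by (6, -3, 5): (1, -5, -3) → (7, -8, 2)
T2 reflect across z = 0: (7, -8, 2) → (7, -8, -2)
T3 translate by (-5, 5, 1): (7, -8, -2) → (2, -3, -1)
T4 scale by (-3, -1, -1): (2, -3, -1) → (-6, 3, 1)
T5 shear: y ← y − 1/2·z: (-6, 3, 1) → (-6, 5/2, 1)

T(p) = (-6, 5/2, 1)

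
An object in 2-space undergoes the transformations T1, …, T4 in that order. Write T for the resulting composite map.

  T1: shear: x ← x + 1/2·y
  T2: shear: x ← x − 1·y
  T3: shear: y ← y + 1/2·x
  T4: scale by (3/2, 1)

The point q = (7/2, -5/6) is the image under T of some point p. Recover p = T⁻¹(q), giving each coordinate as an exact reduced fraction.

p = (4/3, -2)

T1 = [1 1/2 0; 0 1 0; 0 0 1]
T2·T1 = [1 -1/2 0; 0 1 0; 0 0 1]
T3·…·T1 = [1 -1/2 0; 1/2 3/4 0; 0 0 1]
T4·…·T1 = [3/2 -3/4 0; 1/2 3/4 0; 0 0 1]
det M = 3/2; M⁻¹ = [1/2 1/2 0; -1/3 1 0; 0 0 1]
M⁻¹ · (7/2, -5/6)ᵀ = (4/3, -2)ᵀ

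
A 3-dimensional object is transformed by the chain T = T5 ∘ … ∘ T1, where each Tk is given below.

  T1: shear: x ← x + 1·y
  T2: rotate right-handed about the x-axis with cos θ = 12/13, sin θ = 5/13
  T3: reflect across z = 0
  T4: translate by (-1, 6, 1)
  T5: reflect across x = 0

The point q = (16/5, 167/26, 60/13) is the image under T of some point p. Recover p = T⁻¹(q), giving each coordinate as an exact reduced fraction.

p = (-6/5, -1, -7/2)

T1 = [1 1 0 0; 0 1 0 0; 0 0 1 0; 0 0 0 1]
T2·T1 = [1 1 0 0; 0 12/13 -5/13 0; 0 5/13 12/13 0; 0 0 0 1]
T3·…·T1 = [1 1 0 0; 0 12/13 -5/13 0; 0 -5/13 -12/13 0; 0 0 0 1]
T4·…·T1 = [1 1 0 -1; 0 12/13 -5/13 6; 0 -5/13 -12/13 1; 0 0 0 1]
T5·…·T1 = [-1 -1 0 1; 0 12/13 -5/13 6; 0 -5/13 -12/13 1; 0 0 0 1]
det M = 1; M⁻¹ = [-1 -12/13 5/13 80/13; 0 12/13 -5/13 -67/13; 0 -5/13 -12/13 42/13; 0 0 0 1]
M⁻¹ · (16/5, 167/26, 60/13)ᵀ = (-6/5, -1, -7/2)ᵀ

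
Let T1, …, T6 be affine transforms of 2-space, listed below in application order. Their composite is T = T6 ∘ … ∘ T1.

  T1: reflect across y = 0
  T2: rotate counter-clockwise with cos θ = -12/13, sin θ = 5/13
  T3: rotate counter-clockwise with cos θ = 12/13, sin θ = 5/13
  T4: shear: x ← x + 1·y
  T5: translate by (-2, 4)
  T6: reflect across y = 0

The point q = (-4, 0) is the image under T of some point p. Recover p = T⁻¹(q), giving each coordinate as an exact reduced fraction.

T1 = [1 0 0; 0 -1 0; 0 0 1]
T2·T1 = [-12/13 5/13 0; 5/13 12/13 0; 0 0 1]
T3·…·T1 = [-1 0 0; 0 1 0; 0 0 1]
T4·…·T1 = [-1 1 0; 0 1 0; 0 0 1]
T5·…·T1 = [-1 1 -2; 0 1 4; 0 0 1]
T6·…·T1 = [-1 1 -2; 0 -1 -4; 0 0 1]
det M = 1; M⁻¹ = [-1 -1 -6; 0 -1 -4; 0 0 1]
M⁻¹ · (-4, 0)ᵀ = (-2, -4)ᵀ

p = (-2, -4)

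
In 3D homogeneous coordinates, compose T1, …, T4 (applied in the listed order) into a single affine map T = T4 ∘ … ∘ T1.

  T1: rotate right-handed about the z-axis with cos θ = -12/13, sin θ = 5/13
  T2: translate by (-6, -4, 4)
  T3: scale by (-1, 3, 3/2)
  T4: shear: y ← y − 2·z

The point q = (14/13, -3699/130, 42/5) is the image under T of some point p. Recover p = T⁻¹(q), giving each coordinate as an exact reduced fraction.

p = (-9/2, -2, 8/5)

T1 = [-12/13 -5/13 0 0; 5/13 -12/13 0 0; 0 0 1 0; 0 0 0 1]
T2·T1 = [-12/13 -5/13 0 -6; 5/13 -12/13 0 -4; 0 0 1 4; 0 0 0 1]
T3·…·T1 = [12/13 5/13 0 6; 15/13 -36/13 0 -12; 0 0 3/2 6; 0 0 0 1]
T4·…·T1 = [12/13 5/13 0 6; 15/13 -36/13 -3 -24; 0 0 3/2 6; 0 0 0 1]
det M = -9/2; M⁻¹ = [12/13 5/39 10/39 -4; 5/13 -4/13 -8/13 -6; 0 0 2/3 -4; 0 0 0 1]
M⁻¹ · (14/13, -3699/130, 42/5)ᵀ = (-9/2, -2, 8/5)ᵀ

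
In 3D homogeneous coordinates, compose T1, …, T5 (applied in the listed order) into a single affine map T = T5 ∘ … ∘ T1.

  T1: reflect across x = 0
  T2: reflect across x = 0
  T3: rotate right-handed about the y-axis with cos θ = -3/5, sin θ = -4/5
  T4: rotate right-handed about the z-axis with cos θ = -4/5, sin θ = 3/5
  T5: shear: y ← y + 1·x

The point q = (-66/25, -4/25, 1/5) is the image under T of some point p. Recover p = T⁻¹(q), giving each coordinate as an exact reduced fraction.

T1 = [-1 0 0 0; 0 1 0 0; 0 0 1 0; 0 0 0 1]
T2·T1 = [1 0 0 0; 0 1 0 0; 0 0 1 0; 0 0 0 1]
T3·…·T1 = [-3/5 0 -4/5 0; 0 1 0 0; 4/5 0 -3/5 0; 0 0 0 1]
T4·…·T1 = [12/25 -3/5 16/25 0; -9/25 -4/5 -12/25 0; 4/5 0 -3/5 0; 0 0 0 1]
T5·…·T1 = [12/25 -3/5 16/25 0; 3/25 -7/5 4/25 0; 4/5 0 -3/5 0; 0 0 0 1]
det M = 1; M⁻¹ = [21/25 -9/25 4/5 0; 1/5 -4/5 0 0; 28/25 -12/25 -3/5 0; 0 0 0 1]
M⁻¹ · (-66/25, -4/25, 1/5)ᵀ = (-2, -2/5, -3)ᵀ

p = (-2, -2/5, -3)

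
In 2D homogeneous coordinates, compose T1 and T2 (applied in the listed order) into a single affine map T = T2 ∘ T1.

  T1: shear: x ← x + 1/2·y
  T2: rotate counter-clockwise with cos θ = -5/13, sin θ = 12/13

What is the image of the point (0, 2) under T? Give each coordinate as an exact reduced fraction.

T(p) = (-29/13, 2/13)

T1 shear: x ← x + 1/2·y: (0, 2) → (1, 2)
T2 rotate counter-clockwise with cos θ = -5/13, sin θ = 12/13: (1, 2) → (-29/13, 2/13)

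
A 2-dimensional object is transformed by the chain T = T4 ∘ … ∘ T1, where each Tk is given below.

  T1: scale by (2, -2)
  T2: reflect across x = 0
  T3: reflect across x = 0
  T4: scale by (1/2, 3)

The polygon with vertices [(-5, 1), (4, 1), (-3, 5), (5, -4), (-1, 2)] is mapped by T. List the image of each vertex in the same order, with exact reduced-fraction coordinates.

image vertices: (-5, -6), (4, -6), (-3, -30), (5, 24), (-1, -12)

T1 scale by (2, -2): (-5, 1) → (-10, -2); (4, 1) → (8, -2); (-3, 5) → (-6, -10); (5, -4) → (10, 8); (-1, 2) → (-2, -4)
T2 reflect across x = 0: (-10, -2) → (10, -2); (8, -2) → (-8, -2); (-6, -10) → (6, -10); (10, 8) → (-10, 8); (-2, -4) → (2, -4)
T3 reflect across x = 0: (10, -2) → (-10, -2); (-8, -2) → (8, -2); (6, -10) → (-6, -10); (-10, 8) → (10, 8); (2, -4) → (-2, -4)
T4 scale by (1/2, 3): (-10, -2) → (-5, -6); (8, -2) → (4, -6); (-6, -10) → (-3, -30); (10, 8) → (5, 24); (-2, -4) → (-1, -12)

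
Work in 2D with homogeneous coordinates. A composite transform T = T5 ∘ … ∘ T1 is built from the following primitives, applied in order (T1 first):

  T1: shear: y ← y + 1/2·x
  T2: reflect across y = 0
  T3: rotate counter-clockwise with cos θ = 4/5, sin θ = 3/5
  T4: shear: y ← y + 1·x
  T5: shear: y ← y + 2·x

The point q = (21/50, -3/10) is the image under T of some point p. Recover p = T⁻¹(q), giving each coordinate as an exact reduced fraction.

p = (-3/5, 9/5)

T1 = [1 0 0; 1/2 1 0; 0 0 1]
T2·T1 = [1 0 0; -1/2 -1 0; 0 0 1]
T3·…·T1 = [11/10 3/5 0; 1/5 -4/5 0; 0 0 1]
T4·…·T1 = [11/10 3/5 0; 13/10 -1/5 0; 0 0 1]
T5·…·T1 = [11/10 3/5 0; 7/2 1 0; 0 0 1]
det M = -1; M⁻¹ = [-1 3/5 0; 7/2 -11/10 0; 0 0 1]
M⁻¹ · (21/50, -3/10)ᵀ = (-3/5, 9/5)ᵀ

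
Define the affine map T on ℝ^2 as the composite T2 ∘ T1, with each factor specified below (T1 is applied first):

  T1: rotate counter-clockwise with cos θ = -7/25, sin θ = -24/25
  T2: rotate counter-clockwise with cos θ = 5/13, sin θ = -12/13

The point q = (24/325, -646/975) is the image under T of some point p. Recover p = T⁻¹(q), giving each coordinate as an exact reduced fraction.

p = (0, 2/3)

T1 = [-7/25 24/25 0; -24/25 -7/25 0; 0 0 1]
T2·T1 = [-323/325 36/325 0; -36/325 -323/325 0; 0 0 1]
det M = 1; M⁻¹ = [-323/325 -36/325 0; 36/325 -323/325 0; 0 0 1]
M⁻¹ · (24/325, -646/975)ᵀ = (0, 2/3)ᵀ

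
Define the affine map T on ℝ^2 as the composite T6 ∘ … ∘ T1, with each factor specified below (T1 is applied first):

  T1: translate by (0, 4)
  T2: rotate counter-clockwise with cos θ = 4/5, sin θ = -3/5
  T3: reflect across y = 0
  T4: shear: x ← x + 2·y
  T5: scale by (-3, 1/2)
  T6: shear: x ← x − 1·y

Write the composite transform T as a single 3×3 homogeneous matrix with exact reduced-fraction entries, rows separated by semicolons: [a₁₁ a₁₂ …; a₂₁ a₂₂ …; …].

T = [-63/10 17/5 68/5; 3/10 -2/5 -8/5; 0 0 1]

T1 = [1 0 0; 0 1 4; 0 0 1]
T2·T1 = [4/5 3/5 12/5; -3/5 4/5 16/5; 0 0 1]
T3·…·T1 = [4/5 3/5 12/5; 3/5 -4/5 -16/5; 0 0 1]
T4·…·T1 = [2 -1 -4; 3/5 -4/5 -16/5; 0 0 1]
T5·…·T1 = [-6 3 12; 3/10 -2/5 -8/5; 0 0 1]
T6·…·T1 = [-63/10 17/5 68/5; 3/10 -2/5 -8/5; 0 0 1]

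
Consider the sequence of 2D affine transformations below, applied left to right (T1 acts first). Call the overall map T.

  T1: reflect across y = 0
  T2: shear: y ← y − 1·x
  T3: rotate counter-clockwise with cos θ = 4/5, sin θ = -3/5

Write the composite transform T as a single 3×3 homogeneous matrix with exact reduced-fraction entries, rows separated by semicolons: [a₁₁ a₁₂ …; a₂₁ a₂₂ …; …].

T = [1/5 -3/5 0; -7/5 -4/5 0; 0 0 1]

T1 = [1 0 0; 0 -1 0; 0 0 1]
T2·T1 = [1 0 0; -1 -1 0; 0 0 1]
T3·…·T1 = [1/5 -3/5 0; -7/5 -4/5 0; 0 0 1]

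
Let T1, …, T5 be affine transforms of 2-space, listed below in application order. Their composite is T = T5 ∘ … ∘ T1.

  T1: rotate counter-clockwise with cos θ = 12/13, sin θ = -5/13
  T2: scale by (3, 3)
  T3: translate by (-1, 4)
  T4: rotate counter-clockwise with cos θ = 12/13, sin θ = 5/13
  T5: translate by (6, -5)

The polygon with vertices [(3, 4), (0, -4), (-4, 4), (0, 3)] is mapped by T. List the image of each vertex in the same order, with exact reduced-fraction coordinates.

image vertices: (163/13, 134/13), (46/13, -178/13), (-110/13, 134/13), (46/13, 95/13)

T1 rotate counter-clockwise with cos θ = 12/13, sin θ = -5/13: (3, 4) → (56/13, 33/13); (0, -4) → (-20/13, -48/13); (-4, 4) → (-28/13, 68/13); (0, 3) → (15/13, 36/13)
T2 scale by (3, 3): (56/13, 33/13) → (168/13, 99/13); (-20/13, -48/13) → (-60/13, -144/13); (-28/13, 68/13) → (-84/13, 204/13); (15/13, 36/13) → (45/13, 108/13)
T3 translate by (-1, 4): (168/13, 99/13) → (155/13, 151/13); (-60/13, -144/13) → (-73/13, -92/13); (-84/13, 204/13) → (-97/13, 256/13); (45/13, 108/13) → (32/13, 160/13)
T4 rotate counter-clockwise with cos θ = 12/13, sin θ = 5/13: (155/13, 151/13) → (85/13, 199/13); (-73/13, -92/13) → (-32/13, -113/13); (-97/13, 256/13) → (-188/13, 199/13); (32/13, 160/13) → (-32/13, 160/13)
T5 translate by (6, -5): (85/13, 199/13) → (163/13, 134/13); (-32/13, -113/13) → (46/13, -178/13); (-188/13, 199/13) → (-110/13, 134/13); (-32/13, 160/13) → (46/13, 95/13)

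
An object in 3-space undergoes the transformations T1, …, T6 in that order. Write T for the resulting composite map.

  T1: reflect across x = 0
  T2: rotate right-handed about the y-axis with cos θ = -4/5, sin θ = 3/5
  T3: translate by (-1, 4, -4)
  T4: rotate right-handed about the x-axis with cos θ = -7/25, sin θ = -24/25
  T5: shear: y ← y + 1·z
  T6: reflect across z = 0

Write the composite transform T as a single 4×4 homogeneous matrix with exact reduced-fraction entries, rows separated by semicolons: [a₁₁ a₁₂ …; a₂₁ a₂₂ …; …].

T1 = [-1 0 0 0; 0 1 0 0; 0 0 1 0; 0 0 0 1]
T2·T1 = [4/5 0 3/5 0; 0 1 0 0; 3/5 0 -4/5 0; 0 0 0 1]
T3·…·T1 = [4/5 0 3/5 -1; 0 1 0 4; 3/5 0 -4/5 -4; 0 0 0 1]
T4·…·T1 = [4/5 0 3/5 -1; 72/125 -7/25 -96/125 -124/25; -21/125 -24/25 28/125 -68/25; 0 0 0 1]
T5·…·T1 = [4/5 0 3/5 -1; 51/125 -31/25 -68/125 -192/25; -21/125 -24/25 28/125 -68/25; 0 0 0 1]
T6·…·T1 = [4/5 0 3/5 -1; 51/125 -31/25 -68/125 -192/25; 21/125 24/25 -28/125 68/25; 0 0 0 1]

T = [4/5 0 3/5 -1; 51/125 -31/25 -68/125 -192/25; 21/125 24/25 -28/125 68/25; 0 0 0 1]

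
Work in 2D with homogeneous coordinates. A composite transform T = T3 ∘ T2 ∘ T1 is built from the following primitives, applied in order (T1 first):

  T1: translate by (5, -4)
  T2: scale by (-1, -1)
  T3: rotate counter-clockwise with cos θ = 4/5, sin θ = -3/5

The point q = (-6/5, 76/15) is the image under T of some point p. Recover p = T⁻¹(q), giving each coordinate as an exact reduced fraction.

p = (-1, 2/3)

T1 = [1 0 5; 0 1 -4; 0 0 1]
T2·T1 = [-1 0 -5; 0 -1 4; 0 0 1]
T3·…·T1 = [-4/5 -3/5 -8/5; 3/5 -4/5 31/5; 0 0 1]
det M = 1; M⁻¹ = [-4/5 3/5 -5; -3/5 -4/5 4; 0 0 1]
M⁻¹ · (-6/5, 76/15)ᵀ = (-1, 2/3)ᵀ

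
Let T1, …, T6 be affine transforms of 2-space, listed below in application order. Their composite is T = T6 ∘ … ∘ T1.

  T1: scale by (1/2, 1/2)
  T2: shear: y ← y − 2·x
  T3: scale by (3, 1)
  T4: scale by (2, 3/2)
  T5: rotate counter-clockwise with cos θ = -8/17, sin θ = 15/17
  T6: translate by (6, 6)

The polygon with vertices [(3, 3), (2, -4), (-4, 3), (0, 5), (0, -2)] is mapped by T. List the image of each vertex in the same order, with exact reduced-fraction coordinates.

image vertices: (15/4, 15), (144/17, 240/17), (297/68, -144/17), (183/68, 72/17), (249/34, 114/17)

T1 scale by (1/2, 1/2): (3, 3) → (3/2, 3/2); (2, -4) → (1, -2); (-4, 3) → (-2, 3/2); (0, 5) → (0, 5/2); (0, -2) → (0, -1)
T2 shear: y ← y − 2·x: (3/2, 3/2) → (3/2, -3/2); (1, -2) → (1, -4); (-2, 3/2) → (-2, 11/2); (0, 5/2) → (0, 5/2); (0, -1) → (0, -1)
T3 scale by (3, 1): (3/2, -3/2) → (9/2, -3/2); (1, -4) → (3, -4); (-2, 11/2) → (-6, 11/2); (0, 5/2) → (0, 5/2); (0, -1) → (0, -1)
T4 scale by (2, 3/2): (9/2, -3/2) → (9, -9/4); (3, -4) → (6, -6); (-6, 11/2) → (-12, 33/4); (0, 5/2) → (0, 15/4); (0, -1) → (0, -3/2)
T5 rotate counter-clockwise with cos θ = -8/17, sin θ = 15/17: (9, -9/4) → (-9/4, 9); (6, -6) → (42/17, 138/17); (-12, 33/4) → (-111/68, -246/17); (0, 15/4) → (-225/68, -30/17); (0, -3/2) → (45/34, 12/17)
T6 translate by (6, 6): (-9/4, 9) → (15/4, 15); (42/17, 138/17) → (144/17, 240/17); (-111/68, -246/17) → (297/68, -144/17); (-225/68, -30/17) → (183/68, 72/17); (45/34, 12/17) → (249/34, 114/17)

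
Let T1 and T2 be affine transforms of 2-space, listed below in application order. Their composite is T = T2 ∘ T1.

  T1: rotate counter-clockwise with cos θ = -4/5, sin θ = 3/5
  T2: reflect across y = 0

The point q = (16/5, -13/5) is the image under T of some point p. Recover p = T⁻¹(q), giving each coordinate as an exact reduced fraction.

T1 = [-4/5 -3/5 0; 3/5 -4/5 0; 0 0 1]
T2·T1 = [-4/5 -3/5 0; -3/5 4/5 0; 0 0 1]
det M = -1; M⁻¹ = [-4/5 -3/5 0; -3/5 4/5 0; 0 0 1]
M⁻¹ · (16/5, -13/5)ᵀ = (-1, -4)ᵀ

p = (-1, -4)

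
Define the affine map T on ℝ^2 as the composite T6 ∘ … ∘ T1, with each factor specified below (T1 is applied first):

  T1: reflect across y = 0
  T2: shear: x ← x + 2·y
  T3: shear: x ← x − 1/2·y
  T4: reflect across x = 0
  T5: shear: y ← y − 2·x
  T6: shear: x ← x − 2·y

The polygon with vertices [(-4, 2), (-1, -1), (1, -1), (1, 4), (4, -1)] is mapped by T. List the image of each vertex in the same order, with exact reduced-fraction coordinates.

T1 reflect across y = 0: (-4, 2) → (-4, -2); (-1, -1) → (-1, 1); (1, -1) → (1, 1); (1, 4) → (1, -4); (4, -1) → (4, 1)
T2 shear: x ← x + 2·y: (-4, -2) → (-8, -2); (-1, 1) → (1, 1); (1, 1) → (3, 1); (1, -4) → (-7, -4); (4, 1) → (6, 1)
T3 shear: x ← x − 1/2·y: (-8, -2) → (-7, -2); (1, 1) → (1/2, 1); (3, 1) → (5/2, 1); (-7, -4) → (-5, -4); (6, 1) → (11/2, 1)
T4 reflect across x = 0: (-7, -2) → (7, -2); (1/2, 1) → (-1/2, 1); (5/2, 1) → (-5/2, 1); (-5, -4) → (5, -4); (11/2, 1) → (-11/2, 1)
T5 shear: y ← y − 2·x: (7, -2) → (7, -16); (-1/2, 1) → (-1/2, 2); (-5/2, 1) → (-5/2, 6); (5, -4) → (5, -14); (-11/2, 1) → (-11/2, 12)
T6 shear: x ← x − 2·y: (7, -16) → (39, -16); (-1/2, 2) → (-9/2, 2); (-5/2, 6) → (-29/2, 6); (5, -14) → (33, -14); (-11/2, 12) → (-59/2, 12)

image vertices: (39, -16), (-9/2, 2), (-29/2, 6), (33, -14), (-59/2, 12)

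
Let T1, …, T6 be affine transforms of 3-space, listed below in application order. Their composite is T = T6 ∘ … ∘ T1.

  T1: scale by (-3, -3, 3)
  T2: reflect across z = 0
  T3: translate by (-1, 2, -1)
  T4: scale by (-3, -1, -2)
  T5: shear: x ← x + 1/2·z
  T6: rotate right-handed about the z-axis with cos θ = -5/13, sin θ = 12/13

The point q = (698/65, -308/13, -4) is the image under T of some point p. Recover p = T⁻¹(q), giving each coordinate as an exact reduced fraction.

T1 = [-3 0 0 0; 0 -3 0 0; 0 0 3 0; 0 0 0 1]
T2·T1 = [-3 0 0 0; 0 -3 0 0; 0 0 -3 0; 0 0 0 1]
T3·…·T1 = [-3 0 0 -1; 0 -3 0 2; 0 0 -3 -1; 0 0 0 1]
T4·…·T1 = [9 0 0 3; 0 3 0 -2; 0 0 6 2; 0 0 0 1]
T5·…·T1 = [9 0 3 4; 0 3 0 -2; 0 0 6 2; 0 0 0 1]
T6·…·T1 = [-45/13 -36/13 -15/13 4/13; 108/13 -15/13 36/13 58/13; 0 0 6 2; 0 0 0 1]
det M = 162; M⁻¹ = [-5/117 4/39 -1/18 -1/3; -4/13 -5/39 0 2/3; 0 0 1/6 -1/3; 0 0 0 1]
M⁻¹ · (698/65, -308/13, -4)ᵀ = (-3, 2/5, -1)ᵀ

p = (-3, 2/5, -1)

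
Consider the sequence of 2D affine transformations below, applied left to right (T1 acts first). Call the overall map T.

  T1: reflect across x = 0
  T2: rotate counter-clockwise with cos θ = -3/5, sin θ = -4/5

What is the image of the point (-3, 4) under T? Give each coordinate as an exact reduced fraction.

T(p) = (7/5, -24/5)

T1 reflect across x = 0: (-3, 4) → (3, 4)
T2 rotate counter-clockwise with cos θ = -3/5, sin θ = -4/5: (3, 4) → (7/5, -24/5)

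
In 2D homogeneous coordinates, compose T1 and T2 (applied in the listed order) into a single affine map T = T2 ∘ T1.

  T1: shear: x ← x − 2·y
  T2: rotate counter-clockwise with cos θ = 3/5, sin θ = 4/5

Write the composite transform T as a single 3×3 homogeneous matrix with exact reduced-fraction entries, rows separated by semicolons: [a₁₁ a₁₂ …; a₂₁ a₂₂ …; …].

T1 = [1 -2 0; 0 1 0; 0 0 1]
T2·T1 = [3/5 -2 0; 4/5 -1 0; 0 0 1]

T = [3/5 -2 0; 4/5 -1 0; 0 0 1]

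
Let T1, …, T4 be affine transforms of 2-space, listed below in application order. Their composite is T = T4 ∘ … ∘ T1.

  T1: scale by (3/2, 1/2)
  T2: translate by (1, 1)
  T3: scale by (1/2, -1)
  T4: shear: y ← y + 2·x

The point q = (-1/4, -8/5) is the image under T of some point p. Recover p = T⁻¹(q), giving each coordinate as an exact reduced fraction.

p = (-1, 1/5)

T1 = [3/2 0 0; 0 1/2 0; 0 0 1]
T2·T1 = [3/2 0 1; 0 1/2 1; 0 0 1]
T3·…·T1 = [3/4 0 1/2; 0 -1/2 -1; 0 0 1]
T4·…·T1 = [3/4 0 1/2; 3/2 -1/2 0; 0 0 1]
det M = -3/8; M⁻¹ = [4/3 0 -2/3; 4 -2 -2; 0 0 1]
M⁻¹ · (-1/4, -8/5)ᵀ = (-1, 1/5)ᵀ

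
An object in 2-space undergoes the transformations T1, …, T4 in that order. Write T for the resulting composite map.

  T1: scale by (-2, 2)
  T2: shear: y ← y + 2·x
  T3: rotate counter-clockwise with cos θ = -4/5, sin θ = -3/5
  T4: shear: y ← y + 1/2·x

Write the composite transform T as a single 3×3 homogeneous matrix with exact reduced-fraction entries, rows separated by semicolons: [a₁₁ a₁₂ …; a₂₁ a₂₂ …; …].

T1 = [-2 0 0; 0 2 0; 0 0 1]
T2·T1 = [-2 0 0; -4 2 0; 0 0 1]
T3·…·T1 = [-4/5 6/5 0; 22/5 -8/5 0; 0 0 1]
T4·…·T1 = [-4/5 6/5 0; 4 -1 0; 0 0 1]

T = [-4/5 6/5 0; 4 -1 0; 0 0 1]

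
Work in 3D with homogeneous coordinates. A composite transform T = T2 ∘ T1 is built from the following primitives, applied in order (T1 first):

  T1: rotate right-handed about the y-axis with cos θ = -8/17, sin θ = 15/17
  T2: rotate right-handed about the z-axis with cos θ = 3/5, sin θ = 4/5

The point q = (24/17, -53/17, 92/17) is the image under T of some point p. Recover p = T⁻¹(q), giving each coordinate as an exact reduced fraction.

p = (-4, -3, -4)

T1 = [-8/17 0 15/17 0; 0 1 0 0; -15/17 0 -8/17 0; 0 0 0 1]
T2·T1 = [-24/85 -4/5 9/17 0; -32/85 3/5 12/17 0; -15/17 0 -8/17 0; 0 0 0 1]
det M = 1; M⁻¹ = [-24/85 -32/85 -15/17 0; -4/5 3/5 0 0; 9/17 12/17 -8/17 0; 0 0 0 1]
M⁻¹ · (24/17, -53/17, 92/17)ᵀ = (-4, -3, -4)ᵀ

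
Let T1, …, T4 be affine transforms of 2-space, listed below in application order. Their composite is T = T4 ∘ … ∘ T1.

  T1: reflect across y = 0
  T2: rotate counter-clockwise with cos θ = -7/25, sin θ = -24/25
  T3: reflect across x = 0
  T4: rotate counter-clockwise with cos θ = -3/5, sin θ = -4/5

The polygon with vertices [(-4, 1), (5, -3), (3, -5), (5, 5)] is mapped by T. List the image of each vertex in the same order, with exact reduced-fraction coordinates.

T1 reflect across y = 0: (-4, 1) → (-4, -1); (5, -3) → (5, 3); (3, -5) → (3, 5); (5, 5) → (5, -5)
T2 rotate counter-clockwise with cos θ = -7/25, sin θ = -24/25: (-4, -1) → (4/25, 103/25); (5, 3) → (37/25, -141/25); (3, 5) → (99/25, -107/25); (5, -5) → (-31/5, -17/5)
T3 reflect across x = 0: (4/25, 103/25) → (-4/25, 103/25); (37/25, -141/25) → (-37/25, -141/25); (99/25, -107/25) → (-99/25, -107/25); (-31/5, -17/5) → (31/5, -17/5)
T4 rotate counter-clockwise with cos θ = -3/5, sin θ = -4/5: (-4/25, 103/25) → (424/125, -293/125); (-37/25, -141/25) → (-453/125, 571/125); (-99/25, -107/25) → (-131/125, 717/125); (31/5, -17/5) → (-161/25, -73/25)

image vertices: (424/125, -293/125), (-453/125, 571/125), (-131/125, 717/125), (-161/25, -73/25)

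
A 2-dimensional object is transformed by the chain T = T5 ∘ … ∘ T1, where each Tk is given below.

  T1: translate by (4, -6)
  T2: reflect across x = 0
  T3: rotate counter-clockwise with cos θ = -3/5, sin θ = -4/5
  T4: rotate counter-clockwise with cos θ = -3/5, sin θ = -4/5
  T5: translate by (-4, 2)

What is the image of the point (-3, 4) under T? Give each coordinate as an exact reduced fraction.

T1 translate by (4, -6): (-3, 4) → (1, -2)
T2 reflect across x = 0: (1, -2) → (-1, -2)
T3 rotate counter-clockwise with cos θ = -3/5, sin θ = -4/5: (-1, -2) → (-1, 2)
T4 rotate counter-clockwise with cos θ = -3/5, sin θ = -4/5: (-1, 2) → (11/5, -2/5)
T5 translate by (-4, 2): (11/5, -2/5) → (-9/5, 8/5)

T(p) = (-9/5, 8/5)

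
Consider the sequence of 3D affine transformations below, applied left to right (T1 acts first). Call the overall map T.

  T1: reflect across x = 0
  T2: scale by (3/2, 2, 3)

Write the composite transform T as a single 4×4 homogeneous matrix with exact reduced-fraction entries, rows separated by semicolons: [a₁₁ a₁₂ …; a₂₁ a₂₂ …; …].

T = [-3/2 0 0 0; 0 2 0 0; 0 0 3 0; 0 0 0 1]

T1 = [-1 0 0 0; 0 1 0 0; 0 0 1 0; 0 0 0 1]
T2·T1 = [-3/2 0 0 0; 0 2 0 0; 0 0 3 0; 0 0 0 1]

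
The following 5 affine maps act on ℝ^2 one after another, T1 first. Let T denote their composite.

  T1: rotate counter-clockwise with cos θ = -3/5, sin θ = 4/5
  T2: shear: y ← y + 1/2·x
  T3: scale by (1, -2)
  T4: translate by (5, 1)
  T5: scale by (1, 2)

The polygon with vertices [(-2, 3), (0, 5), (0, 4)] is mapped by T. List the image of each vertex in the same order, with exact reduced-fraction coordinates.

T1 rotate counter-clockwise with cos θ = -3/5, sin θ = 4/5: (-2, 3) → (-6/5, -17/5); (0, 5) → (-4, -3); (0, 4) → (-16/5, -12/5)
T2 shear: y ← y + 1/2·x: (-6/5, -17/5) → (-6/5, -4); (-4, -3) → (-4, -5); (-16/5, -12/5) → (-16/5, -4)
T3 scale by (1, -2): (-6/5, -4) → (-6/5, 8); (-4, -5) → (-4, 10); (-16/5, -4) → (-16/5, 8)
T4 translate by (5, 1): (-6/5, 8) → (19/5, 9); (-4, 10) → (1, 11); (-16/5, 8) → (9/5, 9)
T5 scale by (1, 2): (19/5, 9) → (19/5, 18); (1, 11) → (1, 22); (9/5, 9) → (9/5, 18)

image vertices: (19/5, 18), (1, 22), (9/5, 18)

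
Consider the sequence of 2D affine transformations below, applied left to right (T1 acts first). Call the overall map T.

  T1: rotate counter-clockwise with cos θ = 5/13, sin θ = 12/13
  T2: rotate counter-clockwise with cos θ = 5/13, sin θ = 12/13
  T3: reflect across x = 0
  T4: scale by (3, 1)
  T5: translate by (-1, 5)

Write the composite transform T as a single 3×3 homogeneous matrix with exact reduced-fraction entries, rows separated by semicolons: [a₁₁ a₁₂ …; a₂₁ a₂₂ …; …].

T = [357/169 360/169 -1; 120/169 -119/169 5; 0 0 1]

T1 = [5/13 -12/13 0; 12/13 5/13 0; 0 0 1]
T2·T1 = [-119/169 -120/169 0; 120/169 -119/169 0; 0 0 1]
T3·…·T1 = [119/169 120/169 0; 120/169 -119/169 0; 0 0 1]
T4·…·T1 = [357/169 360/169 0; 120/169 -119/169 0; 0 0 1]
T5·…·T1 = [357/169 360/169 -1; 120/169 -119/169 5; 0 0 1]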